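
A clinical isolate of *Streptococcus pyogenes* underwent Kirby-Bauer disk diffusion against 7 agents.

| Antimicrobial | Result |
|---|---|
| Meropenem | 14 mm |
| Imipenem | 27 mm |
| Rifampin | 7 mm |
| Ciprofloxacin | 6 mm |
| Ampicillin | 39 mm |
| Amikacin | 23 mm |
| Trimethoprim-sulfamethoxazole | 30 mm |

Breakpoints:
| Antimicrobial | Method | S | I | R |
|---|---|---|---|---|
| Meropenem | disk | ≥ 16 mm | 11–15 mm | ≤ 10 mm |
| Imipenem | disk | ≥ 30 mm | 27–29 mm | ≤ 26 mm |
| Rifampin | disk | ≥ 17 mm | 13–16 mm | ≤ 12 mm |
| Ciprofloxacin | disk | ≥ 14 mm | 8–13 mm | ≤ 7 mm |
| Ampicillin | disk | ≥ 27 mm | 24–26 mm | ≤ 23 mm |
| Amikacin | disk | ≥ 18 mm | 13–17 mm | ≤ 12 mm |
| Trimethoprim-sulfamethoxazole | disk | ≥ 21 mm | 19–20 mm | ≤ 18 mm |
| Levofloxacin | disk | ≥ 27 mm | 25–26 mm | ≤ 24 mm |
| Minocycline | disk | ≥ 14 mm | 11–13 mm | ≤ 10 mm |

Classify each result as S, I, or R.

Meropenem 14 mm: in 11–15 mm → I
Imipenem 27 mm: in 27–29 mm — intermediate
Rifampin: 7 mm is ≤ 12 mm ⇒ Resistant
Ciprofloxacin 6 mm: ≤ 7 mm — R
Ampicillin 39 mm: ≥ 27 mm ⇒ susceptible
Amikacin (23 mm) ≥ 18 mm → S
Trimethoprim-sulfamethoxazole 30 mm: ≥ 21 mm → S

I, I, R, R, S, S, S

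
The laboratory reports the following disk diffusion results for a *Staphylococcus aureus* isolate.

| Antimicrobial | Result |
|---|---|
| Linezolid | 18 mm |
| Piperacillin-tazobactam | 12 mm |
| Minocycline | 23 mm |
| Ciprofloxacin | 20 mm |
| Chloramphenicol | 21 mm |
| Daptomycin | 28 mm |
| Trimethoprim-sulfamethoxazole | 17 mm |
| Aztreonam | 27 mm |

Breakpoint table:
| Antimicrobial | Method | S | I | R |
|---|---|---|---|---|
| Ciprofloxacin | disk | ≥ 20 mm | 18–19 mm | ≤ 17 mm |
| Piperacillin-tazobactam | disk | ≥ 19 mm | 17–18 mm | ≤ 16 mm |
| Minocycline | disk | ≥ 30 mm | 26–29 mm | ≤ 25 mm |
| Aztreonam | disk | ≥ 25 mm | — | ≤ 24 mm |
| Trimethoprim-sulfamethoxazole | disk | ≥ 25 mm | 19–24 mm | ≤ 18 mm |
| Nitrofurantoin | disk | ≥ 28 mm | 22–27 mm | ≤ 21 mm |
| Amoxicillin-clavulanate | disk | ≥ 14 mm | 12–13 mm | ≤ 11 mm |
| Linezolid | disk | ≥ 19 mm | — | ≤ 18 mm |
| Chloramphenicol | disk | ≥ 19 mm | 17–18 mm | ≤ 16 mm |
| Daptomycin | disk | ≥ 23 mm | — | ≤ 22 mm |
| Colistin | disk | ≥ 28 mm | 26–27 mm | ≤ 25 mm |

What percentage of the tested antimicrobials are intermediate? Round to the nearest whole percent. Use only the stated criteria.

Linezolid 18 mm: ≤ 18 mm — resistant
Piperacillin-tazobactam (12 mm) ≤ 16 mm → Resistant
Minocycline 23 mm: ≤ 25 mm ⇒ resistant
Ciprofloxacin (20 mm) ≥ 20 mm — Susceptible
Chloramphenicol: 21 mm is ≥ 19 mm ⇒ Susceptible
Daptomycin: 28 mm is ≥ 23 mm → susceptible
Trimethoprim-sulfamethoxazole (17 mm) ≤ 18 mm — R
Aztreonam (27 mm) ≥ 25 mm ⇒ Susceptible
Intermediate: 0/8

0%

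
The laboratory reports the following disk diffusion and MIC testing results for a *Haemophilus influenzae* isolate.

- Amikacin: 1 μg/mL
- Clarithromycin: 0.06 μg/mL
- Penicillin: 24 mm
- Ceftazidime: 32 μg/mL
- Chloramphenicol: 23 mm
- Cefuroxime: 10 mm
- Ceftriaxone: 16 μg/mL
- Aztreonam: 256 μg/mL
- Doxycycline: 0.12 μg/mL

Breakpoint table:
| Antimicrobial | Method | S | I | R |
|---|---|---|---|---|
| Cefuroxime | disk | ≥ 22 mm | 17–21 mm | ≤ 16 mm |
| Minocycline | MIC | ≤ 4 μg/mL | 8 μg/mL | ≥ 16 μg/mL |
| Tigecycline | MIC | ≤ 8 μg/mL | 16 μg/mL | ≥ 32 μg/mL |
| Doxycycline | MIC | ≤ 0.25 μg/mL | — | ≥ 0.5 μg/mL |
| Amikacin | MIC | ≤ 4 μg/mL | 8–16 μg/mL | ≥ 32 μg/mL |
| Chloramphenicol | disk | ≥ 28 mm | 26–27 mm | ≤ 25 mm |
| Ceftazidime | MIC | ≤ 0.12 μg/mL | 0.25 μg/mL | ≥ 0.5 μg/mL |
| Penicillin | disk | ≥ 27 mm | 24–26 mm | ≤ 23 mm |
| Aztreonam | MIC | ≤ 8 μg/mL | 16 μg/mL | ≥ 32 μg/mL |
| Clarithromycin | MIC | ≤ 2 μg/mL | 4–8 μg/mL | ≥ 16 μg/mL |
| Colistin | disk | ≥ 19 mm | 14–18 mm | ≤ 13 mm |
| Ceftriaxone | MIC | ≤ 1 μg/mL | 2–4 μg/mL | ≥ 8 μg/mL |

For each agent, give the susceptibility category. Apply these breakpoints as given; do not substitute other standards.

Amikacin (1 μg/mL) ≤ 4 μg/mL → Susceptible
Clarithromycin 0.06 μg/mL: ≤ 2 μg/mL → susceptible
Penicillin (24 mm) in 24–26 mm → intermediate
Ceftazidime 32 μg/mL: ≥ 0.5 μg/mL — resistant
Chloramphenicol: 23 mm is ≤ 25 mm — Resistant
Cefuroxime (10 mm) ≤ 16 mm → resistant
Ceftriaxone (16 μg/mL) ≥ 8 μg/mL → Resistant
Aztreonam 256 μg/mL: ≥ 32 μg/mL → R
Doxycycline: 0.12 μg/mL is ≤ 0.25 μg/mL — Susceptible

S, S, I, R, R, R, R, R, S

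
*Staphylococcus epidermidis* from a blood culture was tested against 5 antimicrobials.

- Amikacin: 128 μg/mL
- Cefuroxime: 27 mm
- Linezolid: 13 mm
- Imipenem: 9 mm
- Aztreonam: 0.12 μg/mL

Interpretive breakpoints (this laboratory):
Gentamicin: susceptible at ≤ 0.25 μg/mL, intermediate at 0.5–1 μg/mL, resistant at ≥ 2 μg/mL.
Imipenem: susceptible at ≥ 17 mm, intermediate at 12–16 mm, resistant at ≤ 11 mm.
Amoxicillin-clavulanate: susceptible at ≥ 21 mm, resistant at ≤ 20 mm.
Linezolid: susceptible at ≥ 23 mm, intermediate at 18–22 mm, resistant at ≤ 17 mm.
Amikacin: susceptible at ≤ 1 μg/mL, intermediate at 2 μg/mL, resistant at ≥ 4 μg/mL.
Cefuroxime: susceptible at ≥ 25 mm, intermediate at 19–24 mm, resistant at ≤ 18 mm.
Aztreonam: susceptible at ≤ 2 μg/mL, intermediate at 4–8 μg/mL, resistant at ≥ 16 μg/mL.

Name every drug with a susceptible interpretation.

Amikacin: 128 μg/mL is ≥ 4 μg/mL ⇒ Resistant
Cefuroxime (27 mm) ≥ 25 mm → S
Linezolid: 13 mm is ≤ 17 mm — R
Imipenem 9 mm: ≤ 11 mm — Resistant
Aztreonam: 0.12 μg/mL is ≤ 2 μg/mL → S

cefuroxime, aztreonam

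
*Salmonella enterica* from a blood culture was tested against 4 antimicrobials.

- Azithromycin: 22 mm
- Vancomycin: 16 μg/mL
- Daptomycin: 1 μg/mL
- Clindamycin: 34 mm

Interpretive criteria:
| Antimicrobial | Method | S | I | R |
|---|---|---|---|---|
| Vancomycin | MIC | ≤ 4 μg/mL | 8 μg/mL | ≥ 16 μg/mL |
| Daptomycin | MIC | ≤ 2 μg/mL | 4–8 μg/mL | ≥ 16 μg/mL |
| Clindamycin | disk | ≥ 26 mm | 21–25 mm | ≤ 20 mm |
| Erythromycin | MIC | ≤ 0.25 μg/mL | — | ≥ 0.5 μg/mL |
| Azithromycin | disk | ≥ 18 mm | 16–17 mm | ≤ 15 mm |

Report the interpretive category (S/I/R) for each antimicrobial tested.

Azithromycin: 22 mm is ≥ 18 mm → S
Vancomycin: 16 μg/mL is ≥ 16 μg/mL → R
Daptomycin (1 μg/mL) ≤ 2 μg/mL ⇒ Susceptible
Clindamycin 34 mm: ≥ 26 mm → susceptible

S, R, S, S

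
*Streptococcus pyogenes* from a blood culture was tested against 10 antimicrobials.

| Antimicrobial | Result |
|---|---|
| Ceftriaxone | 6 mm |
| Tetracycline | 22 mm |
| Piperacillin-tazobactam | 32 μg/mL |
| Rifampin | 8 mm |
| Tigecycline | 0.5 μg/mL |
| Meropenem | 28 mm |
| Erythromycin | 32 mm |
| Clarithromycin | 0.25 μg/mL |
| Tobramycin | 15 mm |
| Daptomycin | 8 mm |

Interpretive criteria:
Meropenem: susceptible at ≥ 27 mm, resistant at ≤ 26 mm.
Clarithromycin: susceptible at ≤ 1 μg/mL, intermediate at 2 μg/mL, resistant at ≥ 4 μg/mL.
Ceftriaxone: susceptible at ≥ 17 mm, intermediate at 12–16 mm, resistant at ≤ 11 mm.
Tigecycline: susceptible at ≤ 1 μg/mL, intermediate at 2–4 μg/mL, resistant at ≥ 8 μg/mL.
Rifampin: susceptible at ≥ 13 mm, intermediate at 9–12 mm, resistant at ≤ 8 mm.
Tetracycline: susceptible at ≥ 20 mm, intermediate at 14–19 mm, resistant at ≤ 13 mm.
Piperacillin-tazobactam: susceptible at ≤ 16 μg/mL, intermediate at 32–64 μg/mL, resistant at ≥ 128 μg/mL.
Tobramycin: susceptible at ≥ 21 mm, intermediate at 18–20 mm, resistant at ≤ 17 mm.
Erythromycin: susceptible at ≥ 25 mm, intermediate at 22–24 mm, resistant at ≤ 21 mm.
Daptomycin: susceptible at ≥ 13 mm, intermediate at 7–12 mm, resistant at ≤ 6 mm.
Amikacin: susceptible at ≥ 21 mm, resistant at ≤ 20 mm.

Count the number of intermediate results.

2

Ceftriaxone (6 mm) ≤ 11 mm → Resistant
Tetracycline (22 mm) ≥ 20 mm ⇒ S
Piperacillin-tazobactam (32 μg/mL) in 32–64 μg/mL — Intermediate
Rifampin 8 mm: ≤ 8 mm — resistant
Tigecycline 0.5 μg/mL: ≤ 1 μg/mL — Susceptible
Meropenem: 28 mm is ≥ 27 mm — S
Erythromycin: 32 mm is ≥ 25 mm ⇒ Susceptible
Clarithromycin: 0.25 μg/mL is ≤ 1 μg/mL ⇒ S
Tobramycin 15 mm: ≤ 17 mm ⇒ R
Daptomycin 8 mm: in 7–12 mm ⇒ intermediate
Intermediate: 2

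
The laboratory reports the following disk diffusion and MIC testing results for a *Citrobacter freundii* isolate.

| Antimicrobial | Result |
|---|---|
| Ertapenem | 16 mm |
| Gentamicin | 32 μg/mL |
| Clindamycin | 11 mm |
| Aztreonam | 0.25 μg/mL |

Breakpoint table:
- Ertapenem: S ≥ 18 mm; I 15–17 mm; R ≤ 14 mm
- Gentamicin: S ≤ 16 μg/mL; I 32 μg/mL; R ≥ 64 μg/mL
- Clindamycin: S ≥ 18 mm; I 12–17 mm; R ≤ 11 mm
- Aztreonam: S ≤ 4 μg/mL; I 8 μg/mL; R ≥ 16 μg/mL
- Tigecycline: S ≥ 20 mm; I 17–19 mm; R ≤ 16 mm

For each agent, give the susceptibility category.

Ertapenem 16 mm: in 15–17 mm ⇒ intermediate
Gentamicin (32 μg/mL) = 32 μg/mL — intermediate
Clindamycin 11 mm: ≤ 11 mm → Resistant
Aztreonam: 0.25 μg/mL is ≤ 4 μg/mL — Susceptible

I, I, R, S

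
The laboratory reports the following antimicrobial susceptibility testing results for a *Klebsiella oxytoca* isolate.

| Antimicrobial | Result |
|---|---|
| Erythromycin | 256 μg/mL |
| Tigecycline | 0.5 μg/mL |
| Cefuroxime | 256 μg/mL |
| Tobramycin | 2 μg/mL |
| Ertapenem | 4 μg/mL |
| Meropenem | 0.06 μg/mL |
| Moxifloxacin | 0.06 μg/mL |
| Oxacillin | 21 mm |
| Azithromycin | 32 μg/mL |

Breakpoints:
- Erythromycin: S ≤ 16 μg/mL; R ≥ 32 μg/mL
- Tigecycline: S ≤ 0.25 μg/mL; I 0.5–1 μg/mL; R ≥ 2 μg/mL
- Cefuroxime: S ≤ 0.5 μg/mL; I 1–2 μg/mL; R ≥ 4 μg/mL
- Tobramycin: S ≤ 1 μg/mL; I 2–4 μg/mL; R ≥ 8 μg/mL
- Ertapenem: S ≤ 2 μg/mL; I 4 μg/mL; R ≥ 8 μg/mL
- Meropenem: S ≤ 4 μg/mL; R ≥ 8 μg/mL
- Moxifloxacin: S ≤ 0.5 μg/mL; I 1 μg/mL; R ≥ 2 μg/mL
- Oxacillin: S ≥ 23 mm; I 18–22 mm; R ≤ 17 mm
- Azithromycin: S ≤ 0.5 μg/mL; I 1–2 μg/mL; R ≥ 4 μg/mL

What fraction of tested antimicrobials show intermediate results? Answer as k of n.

Erythromycin (256 μg/mL) ≥ 32 μg/mL → Resistant
Tigecycline 0.5 μg/mL: in 0.5–1 μg/mL → Intermediate
Cefuroxime (256 μg/mL) ≥ 4 μg/mL ⇒ Resistant
Tobramycin (2 μg/mL) in 2–4 μg/mL → I
Ertapenem 4 μg/mL: = 4 μg/mL — Intermediate
Meropenem: 0.06 μg/mL is ≤ 4 μg/mL — susceptible
Moxifloxacin (0.06 μg/mL) ≤ 0.5 μg/mL → susceptible
Oxacillin 21 mm: in 18–22 mm — intermediate
Azithromycin (32 μg/mL) ≥ 4 μg/mL ⇒ Resistant
Intermediate: 4/9

4 of 9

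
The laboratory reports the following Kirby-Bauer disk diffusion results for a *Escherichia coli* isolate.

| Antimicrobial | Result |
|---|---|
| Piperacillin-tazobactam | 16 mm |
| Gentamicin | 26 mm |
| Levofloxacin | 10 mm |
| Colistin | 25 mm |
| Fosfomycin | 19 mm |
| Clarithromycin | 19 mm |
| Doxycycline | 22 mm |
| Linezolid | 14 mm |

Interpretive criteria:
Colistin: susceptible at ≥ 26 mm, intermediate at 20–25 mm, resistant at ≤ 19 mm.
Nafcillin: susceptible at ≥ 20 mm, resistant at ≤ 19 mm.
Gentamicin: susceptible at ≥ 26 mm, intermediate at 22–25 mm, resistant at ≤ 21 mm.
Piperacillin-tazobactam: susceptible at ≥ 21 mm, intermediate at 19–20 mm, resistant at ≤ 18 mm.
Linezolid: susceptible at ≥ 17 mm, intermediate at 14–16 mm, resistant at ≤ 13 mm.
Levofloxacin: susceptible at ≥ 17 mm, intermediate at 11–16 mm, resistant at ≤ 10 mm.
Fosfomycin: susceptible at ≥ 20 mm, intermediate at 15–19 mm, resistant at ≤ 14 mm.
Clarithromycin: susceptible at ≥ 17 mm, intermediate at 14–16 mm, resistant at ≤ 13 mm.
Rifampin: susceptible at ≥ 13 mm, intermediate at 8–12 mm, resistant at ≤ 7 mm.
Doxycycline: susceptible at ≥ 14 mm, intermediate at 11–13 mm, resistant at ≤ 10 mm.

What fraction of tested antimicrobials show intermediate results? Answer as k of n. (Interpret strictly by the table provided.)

3 of 8

Piperacillin-tazobactam: 16 mm is ≤ 18 mm ⇒ R
Gentamicin (26 mm) ≥ 26 mm ⇒ Susceptible
Levofloxacin 10 mm: ≤ 10 mm ⇒ resistant
Colistin (25 mm) in 20–25 mm — Intermediate
Fosfomycin: 19 mm is in 15–19 mm — Intermediate
Clarithromycin (19 mm) ≥ 17 mm — S
Doxycycline: 22 mm is ≥ 14 mm → susceptible
Linezolid 14 mm: in 14–16 mm — Intermediate
Intermediate: 3/8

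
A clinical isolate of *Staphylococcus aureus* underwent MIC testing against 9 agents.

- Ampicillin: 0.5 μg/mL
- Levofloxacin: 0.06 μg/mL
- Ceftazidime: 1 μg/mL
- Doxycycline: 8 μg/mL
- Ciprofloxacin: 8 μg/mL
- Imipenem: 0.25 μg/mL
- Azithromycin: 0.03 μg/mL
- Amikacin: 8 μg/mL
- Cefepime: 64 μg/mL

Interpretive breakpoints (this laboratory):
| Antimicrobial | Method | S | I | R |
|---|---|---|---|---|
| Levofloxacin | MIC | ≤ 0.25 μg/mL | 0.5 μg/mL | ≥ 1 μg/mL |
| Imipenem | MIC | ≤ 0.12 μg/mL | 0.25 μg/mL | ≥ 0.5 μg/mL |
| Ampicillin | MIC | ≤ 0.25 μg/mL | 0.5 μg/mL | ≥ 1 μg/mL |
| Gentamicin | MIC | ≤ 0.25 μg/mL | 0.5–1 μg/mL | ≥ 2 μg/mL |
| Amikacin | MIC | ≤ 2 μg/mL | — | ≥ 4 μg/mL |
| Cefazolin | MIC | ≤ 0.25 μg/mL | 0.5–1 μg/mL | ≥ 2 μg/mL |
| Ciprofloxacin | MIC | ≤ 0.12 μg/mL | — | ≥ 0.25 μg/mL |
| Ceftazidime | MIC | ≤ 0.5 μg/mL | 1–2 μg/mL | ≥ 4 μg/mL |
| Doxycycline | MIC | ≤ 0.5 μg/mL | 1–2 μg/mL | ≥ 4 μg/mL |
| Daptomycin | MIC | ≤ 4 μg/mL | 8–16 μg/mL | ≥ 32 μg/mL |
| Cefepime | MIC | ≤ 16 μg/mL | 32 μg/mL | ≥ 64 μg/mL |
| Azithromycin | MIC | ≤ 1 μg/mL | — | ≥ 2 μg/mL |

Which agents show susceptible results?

Ampicillin (0.5 μg/mL) = 0.5 μg/mL — Intermediate
Levofloxacin: 0.06 μg/mL is ≤ 0.25 μg/mL ⇒ Susceptible
Ceftazidime: 1 μg/mL is in 1–2 μg/mL → intermediate
Doxycycline: 8 μg/mL is ≥ 4 μg/mL ⇒ Resistant
Ciprofloxacin: 8 μg/mL is ≥ 0.25 μg/mL → resistant
Imipenem (0.25 μg/mL) = 0.25 μg/mL — Intermediate
Azithromycin 0.03 μg/mL: ≤ 1 μg/mL → susceptible
Amikacin 8 μg/mL: ≥ 4 μg/mL → resistant
Cefepime (64 μg/mL) ≥ 64 μg/mL → Resistant

levofloxacin, azithromycin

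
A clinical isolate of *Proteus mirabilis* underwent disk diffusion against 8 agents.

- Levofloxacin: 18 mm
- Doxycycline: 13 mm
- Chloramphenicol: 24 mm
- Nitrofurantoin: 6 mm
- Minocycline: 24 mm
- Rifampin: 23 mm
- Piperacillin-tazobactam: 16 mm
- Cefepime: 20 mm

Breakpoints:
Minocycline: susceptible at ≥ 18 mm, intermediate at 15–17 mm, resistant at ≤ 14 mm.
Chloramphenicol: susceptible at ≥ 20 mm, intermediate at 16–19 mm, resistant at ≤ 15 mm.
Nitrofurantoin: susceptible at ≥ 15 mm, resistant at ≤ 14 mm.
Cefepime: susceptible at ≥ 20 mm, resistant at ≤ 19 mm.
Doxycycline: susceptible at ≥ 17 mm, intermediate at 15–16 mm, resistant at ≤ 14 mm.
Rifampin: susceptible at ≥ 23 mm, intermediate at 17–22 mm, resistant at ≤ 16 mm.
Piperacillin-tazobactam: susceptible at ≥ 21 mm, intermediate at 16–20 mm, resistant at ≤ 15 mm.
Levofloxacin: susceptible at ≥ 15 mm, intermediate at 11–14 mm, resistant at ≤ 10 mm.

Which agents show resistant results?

doxycycline, nitrofurantoin

Levofloxacin: 18 mm is ≥ 15 mm → S
Doxycycline 13 mm: ≤ 14 mm → resistant
Chloramphenicol (24 mm) ≥ 20 mm → S
Nitrofurantoin (6 mm) ≤ 14 mm — R
Minocycline (24 mm) ≥ 18 mm ⇒ Susceptible
Rifampin: 23 mm is ≥ 23 mm — Susceptible
Piperacillin-tazobactam 16 mm: in 16–20 mm → Intermediate
Cefepime (20 mm) ≥ 20 mm → susceptible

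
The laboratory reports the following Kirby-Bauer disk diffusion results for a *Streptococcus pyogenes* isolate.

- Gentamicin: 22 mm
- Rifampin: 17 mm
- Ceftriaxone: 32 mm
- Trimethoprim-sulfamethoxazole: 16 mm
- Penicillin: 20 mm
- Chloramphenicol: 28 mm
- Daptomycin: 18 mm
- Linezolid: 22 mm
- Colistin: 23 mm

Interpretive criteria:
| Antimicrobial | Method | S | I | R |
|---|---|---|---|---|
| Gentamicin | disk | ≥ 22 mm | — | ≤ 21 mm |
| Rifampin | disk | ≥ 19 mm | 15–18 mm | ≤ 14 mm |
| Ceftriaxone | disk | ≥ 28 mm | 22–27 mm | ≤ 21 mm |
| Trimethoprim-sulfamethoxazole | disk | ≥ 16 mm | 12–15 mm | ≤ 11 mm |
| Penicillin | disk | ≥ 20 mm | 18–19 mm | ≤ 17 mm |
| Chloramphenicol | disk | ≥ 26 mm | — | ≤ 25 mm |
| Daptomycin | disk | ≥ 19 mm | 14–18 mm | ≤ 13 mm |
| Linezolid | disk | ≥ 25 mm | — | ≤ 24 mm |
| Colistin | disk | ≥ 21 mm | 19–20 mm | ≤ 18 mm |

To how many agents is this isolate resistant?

Gentamicin 22 mm: ≥ 22 mm — S
Rifampin (17 mm) in 15–18 mm — Intermediate
Ceftriaxone (32 mm) ≥ 28 mm → susceptible
Trimethoprim-sulfamethoxazole 16 mm: ≥ 16 mm ⇒ susceptible
Penicillin (20 mm) ≥ 20 mm ⇒ S
Chloramphenicol (28 mm) ≥ 26 mm → S
Daptomycin 18 mm: in 14–18 mm — intermediate
Linezolid: 22 mm is ≤ 24 mm → Resistant
Colistin (23 mm) ≥ 21 mm — Susceptible
Resistant: 1

1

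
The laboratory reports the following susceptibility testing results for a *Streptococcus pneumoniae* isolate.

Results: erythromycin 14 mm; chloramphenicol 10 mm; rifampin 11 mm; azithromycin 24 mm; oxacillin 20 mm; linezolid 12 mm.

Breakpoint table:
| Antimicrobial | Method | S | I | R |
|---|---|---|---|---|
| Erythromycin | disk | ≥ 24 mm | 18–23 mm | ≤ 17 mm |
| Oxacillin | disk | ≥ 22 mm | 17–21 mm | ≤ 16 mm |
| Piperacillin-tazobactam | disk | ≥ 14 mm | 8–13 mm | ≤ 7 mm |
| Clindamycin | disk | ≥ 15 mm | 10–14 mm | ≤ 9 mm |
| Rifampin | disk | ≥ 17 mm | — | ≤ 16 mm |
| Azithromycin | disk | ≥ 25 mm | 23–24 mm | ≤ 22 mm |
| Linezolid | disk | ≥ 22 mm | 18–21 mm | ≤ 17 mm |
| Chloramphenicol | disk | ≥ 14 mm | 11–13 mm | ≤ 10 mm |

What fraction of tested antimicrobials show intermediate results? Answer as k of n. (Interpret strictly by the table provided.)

Erythromycin: 14 mm is ≤ 17 mm → R
Chloramphenicol (10 mm) ≤ 10 mm → Resistant
Rifampin: 11 mm is ≤ 16 mm — resistant
Azithromycin: 24 mm is in 23–24 mm — I
Oxacillin: 20 mm is in 17–21 mm → intermediate
Linezolid: 12 mm is ≤ 17 mm → Resistant
Intermediate: 2/6

2 of 6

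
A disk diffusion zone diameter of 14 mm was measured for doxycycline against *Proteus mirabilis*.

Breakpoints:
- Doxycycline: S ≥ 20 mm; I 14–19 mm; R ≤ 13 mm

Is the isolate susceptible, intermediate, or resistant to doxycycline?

I

Doxycycline (14 mm) in 14–19 mm — I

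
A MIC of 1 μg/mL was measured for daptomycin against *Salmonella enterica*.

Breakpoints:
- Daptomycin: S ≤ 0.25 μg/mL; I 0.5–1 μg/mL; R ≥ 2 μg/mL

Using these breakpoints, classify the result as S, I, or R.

I

Daptomycin 1 μg/mL: in 0.5–1 μg/mL — intermediate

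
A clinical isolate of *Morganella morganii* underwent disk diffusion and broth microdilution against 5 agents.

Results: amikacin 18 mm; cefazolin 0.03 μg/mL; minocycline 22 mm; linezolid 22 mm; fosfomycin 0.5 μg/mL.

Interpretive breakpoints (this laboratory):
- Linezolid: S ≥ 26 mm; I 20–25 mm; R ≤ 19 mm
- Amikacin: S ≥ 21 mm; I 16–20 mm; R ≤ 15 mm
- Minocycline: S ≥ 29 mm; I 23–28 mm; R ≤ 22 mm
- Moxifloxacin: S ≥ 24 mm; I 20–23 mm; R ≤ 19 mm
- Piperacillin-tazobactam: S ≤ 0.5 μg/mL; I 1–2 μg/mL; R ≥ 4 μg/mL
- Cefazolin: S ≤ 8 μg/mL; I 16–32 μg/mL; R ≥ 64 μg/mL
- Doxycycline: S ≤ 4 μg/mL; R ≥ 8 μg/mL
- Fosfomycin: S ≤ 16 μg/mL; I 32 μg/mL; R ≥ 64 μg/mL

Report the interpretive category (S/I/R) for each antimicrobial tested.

I, S, R, I, S

Amikacin 18 mm: in 16–20 mm — Intermediate
Cefazolin (0.03 μg/mL) ≤ 8 μg/mL → Susceptible
Minocycline (22 mm) ≤ 22 mm ⇒ R
Linezolid: 22 mm is in 20–25 mm → Intermediate
Fosfomycin 0.5 μg/mL: ≤ 16 μg/mL → susceptible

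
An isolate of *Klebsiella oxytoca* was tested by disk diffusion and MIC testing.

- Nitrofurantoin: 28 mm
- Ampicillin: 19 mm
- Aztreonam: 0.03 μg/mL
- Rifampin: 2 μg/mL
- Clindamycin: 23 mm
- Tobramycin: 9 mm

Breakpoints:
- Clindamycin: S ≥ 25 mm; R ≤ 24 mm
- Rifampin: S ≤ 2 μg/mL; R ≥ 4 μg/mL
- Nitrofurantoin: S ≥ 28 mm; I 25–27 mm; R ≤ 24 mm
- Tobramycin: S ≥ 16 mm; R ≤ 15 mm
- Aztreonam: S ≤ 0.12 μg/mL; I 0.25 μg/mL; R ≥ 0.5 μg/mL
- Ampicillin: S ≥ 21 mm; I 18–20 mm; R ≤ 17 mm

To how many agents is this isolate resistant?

2

Nitrofurantoin 28 mm: ≥ 28 mm → S
Ampicillin: 19 mm is in 18–20 mm — intermediate
Aztreonam (0.03 μg/mL) ≤ 0.12 μg/mL ⇒ S
Rifampin 2 μg/mL: ≤ 2 μg/mL ⇒ Susceptible
Clindamycin 23 mm: ≤ 24 mm → R
Tobramycin (9 mm) ≤ 15 mm ⇒ resistant
Resistant: 2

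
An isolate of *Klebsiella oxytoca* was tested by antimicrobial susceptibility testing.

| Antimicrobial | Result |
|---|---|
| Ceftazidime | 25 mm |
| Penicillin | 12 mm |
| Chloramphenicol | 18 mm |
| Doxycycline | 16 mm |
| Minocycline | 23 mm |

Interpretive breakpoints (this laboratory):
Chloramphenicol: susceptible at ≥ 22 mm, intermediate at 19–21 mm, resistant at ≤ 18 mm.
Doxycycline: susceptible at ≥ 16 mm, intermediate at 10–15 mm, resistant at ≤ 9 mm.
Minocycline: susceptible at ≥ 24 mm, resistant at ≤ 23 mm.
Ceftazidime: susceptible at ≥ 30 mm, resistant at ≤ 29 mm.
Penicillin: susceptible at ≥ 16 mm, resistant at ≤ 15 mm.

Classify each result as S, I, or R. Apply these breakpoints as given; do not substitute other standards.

Ceftazidime 25 mm: ≤ 29 mm ⇒ Resistant
Penicillin (12 mm) ≤ 15 mm — Resistant
Chloramphenicol: 18 mm is ≤ 18 mm ⇒ resistant
Doxycycline (16 mm) ≥ 16 mm ⇒ S
Minocycline (23 mm) ≤ 23 mm — resistant

R, R, R, S, R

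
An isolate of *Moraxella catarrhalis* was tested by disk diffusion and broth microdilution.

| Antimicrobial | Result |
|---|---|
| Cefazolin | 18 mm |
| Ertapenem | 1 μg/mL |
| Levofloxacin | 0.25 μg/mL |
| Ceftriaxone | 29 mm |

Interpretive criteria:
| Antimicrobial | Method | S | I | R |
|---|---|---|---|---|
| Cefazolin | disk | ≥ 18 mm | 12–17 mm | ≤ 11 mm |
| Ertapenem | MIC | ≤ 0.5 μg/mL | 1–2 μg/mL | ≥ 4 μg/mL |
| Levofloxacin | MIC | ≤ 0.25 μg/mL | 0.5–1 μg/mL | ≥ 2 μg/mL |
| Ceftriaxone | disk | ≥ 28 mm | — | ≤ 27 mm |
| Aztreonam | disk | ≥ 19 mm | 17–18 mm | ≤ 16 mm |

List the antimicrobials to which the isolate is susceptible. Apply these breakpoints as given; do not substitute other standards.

cefazolin, levofloxacin, ceftriaxone

Cefazolin 18 mm: ≥ 18 mm → susceptible
Ertapenem 1 μg/mL: in 1–2 μg/mL — Intermediate
Levofloxacin (0.25 μg/mL) ≤ 0.25 μg/mL — susceptible
Ceftriaxone (29 mm) ≥ 28 mm ⇒ S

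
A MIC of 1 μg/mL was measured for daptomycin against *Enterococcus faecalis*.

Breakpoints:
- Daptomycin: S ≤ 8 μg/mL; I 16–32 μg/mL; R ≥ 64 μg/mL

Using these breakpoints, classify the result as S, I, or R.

Daptomycin (1 μg/mL) ≤ 8 μg/mL — S

Susceptible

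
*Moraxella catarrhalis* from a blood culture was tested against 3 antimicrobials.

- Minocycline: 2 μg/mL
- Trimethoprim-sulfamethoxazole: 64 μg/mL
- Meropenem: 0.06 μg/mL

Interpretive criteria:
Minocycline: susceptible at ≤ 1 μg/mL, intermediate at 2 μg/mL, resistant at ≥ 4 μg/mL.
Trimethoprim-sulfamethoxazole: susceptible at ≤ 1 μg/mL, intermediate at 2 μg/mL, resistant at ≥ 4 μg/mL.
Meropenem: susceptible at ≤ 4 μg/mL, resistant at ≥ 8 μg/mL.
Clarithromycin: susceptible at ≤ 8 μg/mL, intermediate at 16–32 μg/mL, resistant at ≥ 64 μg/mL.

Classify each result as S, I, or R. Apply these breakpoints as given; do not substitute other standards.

I, R, S

Minocycline 2 μg/mL: = 2 μg/mL → intermediate
Trimethoprim-sulfamethoxazole: 64 μg/mL is ≥ 4 μg/mL ⇒ Resistant
Meropenem (0.06 μg/mL) ≤ 4 μg/mL ⇒ S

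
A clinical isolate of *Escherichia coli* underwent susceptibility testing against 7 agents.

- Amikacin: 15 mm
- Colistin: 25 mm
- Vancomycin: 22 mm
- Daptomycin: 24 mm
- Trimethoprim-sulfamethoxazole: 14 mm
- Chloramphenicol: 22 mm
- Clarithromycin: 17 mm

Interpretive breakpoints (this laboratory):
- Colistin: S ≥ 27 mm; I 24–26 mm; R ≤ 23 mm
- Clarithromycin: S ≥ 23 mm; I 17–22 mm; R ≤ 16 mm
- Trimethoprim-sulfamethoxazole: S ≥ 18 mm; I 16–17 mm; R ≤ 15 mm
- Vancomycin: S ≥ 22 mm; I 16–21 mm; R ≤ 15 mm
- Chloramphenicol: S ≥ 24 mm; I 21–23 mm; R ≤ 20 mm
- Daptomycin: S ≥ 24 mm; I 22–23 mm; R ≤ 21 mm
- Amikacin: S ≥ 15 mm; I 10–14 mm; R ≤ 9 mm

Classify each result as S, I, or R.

Amikacin: 15 mm is ≥ 15 mm — Susceptible
Colistin 25 mm: in 24–26 mm ⇒ I
Vancomycin: 22 mm is ≥ 22 mm ⇒ S
Daptomycin (24 mm) ≥ 24 mm → Susceptible
Trimethoprim-sulfamethoxazole: 14 mm is ≤ 15 mm ⇒ resistant
Chloramphenicol: 22 mm is in 21–23 mm ⇒ Intermediate
Clarithromycin (17 mm) in 17–22 mm — I

S, I, S, S, R, I, I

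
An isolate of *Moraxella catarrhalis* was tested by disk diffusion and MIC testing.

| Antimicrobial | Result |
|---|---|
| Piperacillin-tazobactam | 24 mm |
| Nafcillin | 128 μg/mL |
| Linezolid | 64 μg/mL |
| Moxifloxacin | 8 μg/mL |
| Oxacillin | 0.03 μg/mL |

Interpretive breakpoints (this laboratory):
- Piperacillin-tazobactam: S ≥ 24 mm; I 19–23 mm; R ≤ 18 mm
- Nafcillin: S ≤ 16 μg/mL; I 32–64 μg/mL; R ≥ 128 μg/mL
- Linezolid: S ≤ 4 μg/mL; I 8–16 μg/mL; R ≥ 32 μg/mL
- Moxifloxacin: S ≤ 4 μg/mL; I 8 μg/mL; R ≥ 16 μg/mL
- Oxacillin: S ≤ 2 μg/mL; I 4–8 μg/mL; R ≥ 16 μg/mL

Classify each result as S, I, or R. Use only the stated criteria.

Piperacillin-tazobactam: 24 mm is ≥ 24 mm — S
Nafcillin: 128 μg/mL is ≥ 128 μg/mL ⇒ R
Linezolid (64 μg/mL) ≥ 32 μg/mL → R
Moxifloxacin (8 μg/mL) = 8 μg/mL ⇒ I
Oxacillin (0.03 μg/mL) ≤ 2 μg/mL → susceptible

S, R, R, I, S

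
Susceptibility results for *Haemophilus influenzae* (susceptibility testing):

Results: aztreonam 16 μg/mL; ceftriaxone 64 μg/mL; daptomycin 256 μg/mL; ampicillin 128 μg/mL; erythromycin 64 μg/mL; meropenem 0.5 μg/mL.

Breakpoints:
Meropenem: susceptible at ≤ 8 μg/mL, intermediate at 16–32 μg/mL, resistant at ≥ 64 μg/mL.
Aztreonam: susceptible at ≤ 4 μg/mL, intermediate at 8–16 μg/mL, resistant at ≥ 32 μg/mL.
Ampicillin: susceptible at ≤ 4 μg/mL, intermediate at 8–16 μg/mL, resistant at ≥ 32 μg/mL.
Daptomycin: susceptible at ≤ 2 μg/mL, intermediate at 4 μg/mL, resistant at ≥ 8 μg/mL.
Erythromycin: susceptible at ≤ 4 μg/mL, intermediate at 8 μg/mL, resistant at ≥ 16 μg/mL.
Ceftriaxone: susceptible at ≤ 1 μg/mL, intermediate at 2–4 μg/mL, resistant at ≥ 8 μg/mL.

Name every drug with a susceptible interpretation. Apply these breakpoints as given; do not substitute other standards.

Aztreonam 16 μg/mL: in 8–16 μg/mL ⇒ Intermediate
Ceftriaxone 64 μg/mL: ≥ 8 μg/mL → R
Daptomycin (256 μg/mL) ≥ 8 μg/mL — Resistant
Ampicillin: 128 μg/mL is ≥ 32 μg/mL — R
Erythromycin: 64 μg/mL is ≥ 16 μg/mL — Resistant
Meropenem 0.5 μg/mL: ≤ 8 μg/mL — susceptible

meropenem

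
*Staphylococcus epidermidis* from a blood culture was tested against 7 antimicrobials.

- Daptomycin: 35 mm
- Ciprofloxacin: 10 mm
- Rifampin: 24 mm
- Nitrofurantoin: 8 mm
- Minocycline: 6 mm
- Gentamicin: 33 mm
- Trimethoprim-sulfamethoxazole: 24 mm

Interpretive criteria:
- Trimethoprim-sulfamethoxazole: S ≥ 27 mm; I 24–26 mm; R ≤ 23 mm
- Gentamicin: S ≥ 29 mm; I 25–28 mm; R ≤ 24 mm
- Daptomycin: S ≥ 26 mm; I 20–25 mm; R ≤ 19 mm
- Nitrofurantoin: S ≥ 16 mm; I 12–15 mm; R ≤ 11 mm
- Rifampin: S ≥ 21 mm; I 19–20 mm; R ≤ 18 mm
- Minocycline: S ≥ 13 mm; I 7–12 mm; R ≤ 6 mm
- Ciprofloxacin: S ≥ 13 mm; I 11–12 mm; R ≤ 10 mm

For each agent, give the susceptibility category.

Daptomycin 35 mm: ≥ 26 mm → susceptible
Ciprofloxacin: 10 mm is ≤ 10 mm — R
Rifampin 24 mm: ≥ 21 mm — S
Nitrofurantoin: 8 mm is ≤ 11 mm — Resistant
Minocycline 6 mm: ≤ 6 mm — resistant
Gentamicin 33 mm: ≥ 29 mm ⇒ Susceptible
Trimethoprim-sulfamethoxazole: 24 mm is in 24–26 mm → I

S, R, S, R, R, S, I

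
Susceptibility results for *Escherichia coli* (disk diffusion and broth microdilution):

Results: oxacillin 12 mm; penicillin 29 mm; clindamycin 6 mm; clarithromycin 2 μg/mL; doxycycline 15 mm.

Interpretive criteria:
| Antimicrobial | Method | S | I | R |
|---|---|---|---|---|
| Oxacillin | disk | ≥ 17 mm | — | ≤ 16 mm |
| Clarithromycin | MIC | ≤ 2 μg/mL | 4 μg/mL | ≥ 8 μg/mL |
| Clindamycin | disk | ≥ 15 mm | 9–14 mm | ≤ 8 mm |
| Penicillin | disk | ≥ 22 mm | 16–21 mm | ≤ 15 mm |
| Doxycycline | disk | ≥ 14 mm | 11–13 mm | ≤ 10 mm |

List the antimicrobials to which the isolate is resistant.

oxacillin, clindamycin

Oxacillin (12 mm) ≤ 16 mm — resistant
Penicillin (29 mm) ≥ 22 mm ⇒ susceptible
Clindamycin (6 mm) ≤ 8 mm — R
Clarithromycin 2 μg/mL: ≤ 2 μg/mL ⇒ S
Doxycycline (15 mm) ≥ 14 mm ⇒ S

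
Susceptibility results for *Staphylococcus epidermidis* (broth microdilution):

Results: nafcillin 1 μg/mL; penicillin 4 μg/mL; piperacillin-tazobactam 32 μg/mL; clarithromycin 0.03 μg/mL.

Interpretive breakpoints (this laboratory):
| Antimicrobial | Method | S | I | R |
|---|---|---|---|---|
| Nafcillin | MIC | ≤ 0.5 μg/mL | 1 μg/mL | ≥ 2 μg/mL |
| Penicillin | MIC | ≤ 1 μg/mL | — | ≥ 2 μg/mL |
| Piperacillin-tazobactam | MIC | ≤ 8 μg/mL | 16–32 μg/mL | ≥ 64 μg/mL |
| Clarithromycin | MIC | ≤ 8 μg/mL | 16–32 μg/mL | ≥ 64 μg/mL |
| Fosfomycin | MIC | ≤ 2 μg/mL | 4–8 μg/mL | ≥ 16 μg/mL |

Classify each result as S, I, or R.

Nafcillin (1 μg/mL) = 1 μg/mL — intermediate
Penicillin 4 μg/mL: ≥ 2 μg/mL → resistant
Piperacillin-tazobactam 32 μg/mL: in 16–32 μg/mL → intermediate
Clarithromycin (0.03 μg/mL) ≤ 8 μg/mL → Susceptible

I, R, I, S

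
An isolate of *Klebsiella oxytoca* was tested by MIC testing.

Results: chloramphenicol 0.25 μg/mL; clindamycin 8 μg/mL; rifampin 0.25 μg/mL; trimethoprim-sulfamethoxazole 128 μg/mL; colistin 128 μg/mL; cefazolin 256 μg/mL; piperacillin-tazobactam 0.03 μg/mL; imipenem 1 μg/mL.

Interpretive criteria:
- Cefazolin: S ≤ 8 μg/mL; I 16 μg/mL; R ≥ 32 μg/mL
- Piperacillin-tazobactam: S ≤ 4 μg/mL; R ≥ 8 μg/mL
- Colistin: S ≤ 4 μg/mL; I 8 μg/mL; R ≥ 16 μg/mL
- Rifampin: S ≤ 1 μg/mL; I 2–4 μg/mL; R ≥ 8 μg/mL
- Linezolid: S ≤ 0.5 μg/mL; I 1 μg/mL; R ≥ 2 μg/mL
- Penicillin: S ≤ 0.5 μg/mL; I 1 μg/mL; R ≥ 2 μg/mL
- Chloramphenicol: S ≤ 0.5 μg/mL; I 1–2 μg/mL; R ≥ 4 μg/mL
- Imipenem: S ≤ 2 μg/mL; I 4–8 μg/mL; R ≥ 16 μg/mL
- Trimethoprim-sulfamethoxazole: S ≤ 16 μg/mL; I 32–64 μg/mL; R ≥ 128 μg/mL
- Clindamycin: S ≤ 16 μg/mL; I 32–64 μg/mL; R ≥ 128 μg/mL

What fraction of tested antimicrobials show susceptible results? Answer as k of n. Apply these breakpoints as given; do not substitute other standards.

5 of 8

Chloramphenicol (0.25 μg/mL) ≤ 0.5 μg/mL → susceptible
Clindamycin 8 μg/mL: ≤ 16 μg/mL — Susceptible
Rifampin: 0.25 μg/mL is ≤ 1 μg/mL → S
Trimethoprim-sulfamethoxazole: 128 μg/mL is ≥ 128 μg/mL → Resistant
Colistin 128 μg/mL: ≥ 16 μg/mL — R
Cefazolin 256 μg/mL: ≥ 32 μg/mL → Resistant
Piperacillin-tazobactam 0.03 μg/mL: ≤ 4 μg/mL — Susceptible
Imipenem: 1 μg/mL is ≤ 2 μg/mL — susceptible
Susceptible: 5/8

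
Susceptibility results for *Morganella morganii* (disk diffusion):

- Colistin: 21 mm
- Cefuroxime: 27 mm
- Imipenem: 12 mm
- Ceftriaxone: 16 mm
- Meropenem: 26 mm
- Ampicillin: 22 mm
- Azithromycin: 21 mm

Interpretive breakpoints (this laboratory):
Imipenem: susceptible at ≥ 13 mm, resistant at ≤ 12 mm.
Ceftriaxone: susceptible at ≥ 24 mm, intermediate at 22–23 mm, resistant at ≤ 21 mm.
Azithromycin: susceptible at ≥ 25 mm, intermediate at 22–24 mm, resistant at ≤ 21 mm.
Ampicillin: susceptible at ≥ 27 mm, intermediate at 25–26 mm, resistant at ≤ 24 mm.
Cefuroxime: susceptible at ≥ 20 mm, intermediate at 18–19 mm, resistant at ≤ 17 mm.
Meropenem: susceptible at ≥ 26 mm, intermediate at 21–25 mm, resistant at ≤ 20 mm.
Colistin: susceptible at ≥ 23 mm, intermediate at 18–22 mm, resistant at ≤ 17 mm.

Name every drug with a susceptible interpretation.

Colistin 21 mm: in 18–22 mm — Intermediate
Cefuroxime 27 mm: ≥ 20 mm → S
Imipenem 12 mm: ≤ 12 mm ⇒ resistant
Ceftriaxone: 16 mm is ≤ 21 mm → R
Meropenem: 26 mm is ≥ 26 mm ⇒ susceptible
Ampicillin (22 mm) ≤ 24 mm → R
Azithromycin: 21 mm is ≤ 21 mm ⇒ Resistant

cefuroxime, meropenem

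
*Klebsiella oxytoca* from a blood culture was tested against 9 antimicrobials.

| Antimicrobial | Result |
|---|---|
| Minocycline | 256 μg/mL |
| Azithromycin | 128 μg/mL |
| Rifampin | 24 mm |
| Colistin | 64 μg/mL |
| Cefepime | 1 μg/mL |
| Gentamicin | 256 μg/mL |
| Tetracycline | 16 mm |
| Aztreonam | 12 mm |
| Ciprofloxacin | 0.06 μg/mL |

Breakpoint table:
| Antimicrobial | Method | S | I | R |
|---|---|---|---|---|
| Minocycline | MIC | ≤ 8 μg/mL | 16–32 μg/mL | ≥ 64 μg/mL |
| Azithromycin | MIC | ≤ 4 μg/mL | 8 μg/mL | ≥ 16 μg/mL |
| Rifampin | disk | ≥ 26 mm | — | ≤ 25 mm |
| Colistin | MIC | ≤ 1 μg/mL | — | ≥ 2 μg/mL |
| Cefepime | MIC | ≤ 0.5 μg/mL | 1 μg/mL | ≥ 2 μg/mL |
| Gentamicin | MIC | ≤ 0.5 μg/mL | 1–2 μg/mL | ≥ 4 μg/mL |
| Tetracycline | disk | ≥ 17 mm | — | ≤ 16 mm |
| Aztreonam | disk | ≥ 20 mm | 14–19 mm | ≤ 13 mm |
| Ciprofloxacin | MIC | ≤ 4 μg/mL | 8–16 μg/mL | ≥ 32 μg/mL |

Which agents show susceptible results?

Minocycline (256 μg/mL) ≥ 64 μg/mL — R
Azithromycin: 128 μg/mL is ≥ 16 μg/mL — R
Rifampin: 24 mm is ≤ 25 mm → Resistant
Colistin: 64 μg/mL is ≥ 2 μg/mL → resistant
Cefepime (1 μg/mL) = 1 μg/mL ⇒ intermediate
Gentamicin: 256 μg/mL is ≥ 4 μg/mL → resistant
Tetracycline (16 mm) ≤ 16 mm — resistant
Aztreonam: 12 mm is ≤ 13 mm — Resistant
Ciprofloxacin: 0.06 μg/mL is ≤ 4 μg/mL ⇒ Susceptible

ciprofloxacin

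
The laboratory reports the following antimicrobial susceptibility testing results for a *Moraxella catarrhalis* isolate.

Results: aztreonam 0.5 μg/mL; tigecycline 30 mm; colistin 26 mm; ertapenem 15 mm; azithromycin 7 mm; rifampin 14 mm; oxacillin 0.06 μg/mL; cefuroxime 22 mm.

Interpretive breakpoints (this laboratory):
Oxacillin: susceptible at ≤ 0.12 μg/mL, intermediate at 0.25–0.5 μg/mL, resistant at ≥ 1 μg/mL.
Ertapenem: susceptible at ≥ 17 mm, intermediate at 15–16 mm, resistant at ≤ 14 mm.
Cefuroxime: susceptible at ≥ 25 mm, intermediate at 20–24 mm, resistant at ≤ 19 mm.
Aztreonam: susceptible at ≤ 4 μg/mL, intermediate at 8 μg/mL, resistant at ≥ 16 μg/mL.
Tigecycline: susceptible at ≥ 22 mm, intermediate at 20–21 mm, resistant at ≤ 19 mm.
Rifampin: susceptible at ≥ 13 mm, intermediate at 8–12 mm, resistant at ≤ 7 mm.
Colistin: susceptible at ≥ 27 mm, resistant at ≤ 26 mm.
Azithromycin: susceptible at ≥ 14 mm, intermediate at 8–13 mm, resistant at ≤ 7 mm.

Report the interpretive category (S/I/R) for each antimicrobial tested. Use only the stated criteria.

Aztreonam (0.5 μg/mL) ≤ 4 μg/mL — Susceptible
Tigecycline (30 mm) ≥ 22 mm — Susceptible
Colistin (26 mm) ≤ 26 mm ⇒ R
Ertapenem: 15 mm is in 15–16 mm ⇒ Intermediate
Azithromycin 7 mm: ≤ 7 mm → Resistant
Rifampin: 14 mm is ≥ 13 mm ⇒ susceptible
Oxacillin 0.06 μg/mL: ≤ 0.12 μg/mL → Susceptible
Cefuroxime 22 mm: in 20–24 mm — intermediate

S, S, R, I, R, S, S, I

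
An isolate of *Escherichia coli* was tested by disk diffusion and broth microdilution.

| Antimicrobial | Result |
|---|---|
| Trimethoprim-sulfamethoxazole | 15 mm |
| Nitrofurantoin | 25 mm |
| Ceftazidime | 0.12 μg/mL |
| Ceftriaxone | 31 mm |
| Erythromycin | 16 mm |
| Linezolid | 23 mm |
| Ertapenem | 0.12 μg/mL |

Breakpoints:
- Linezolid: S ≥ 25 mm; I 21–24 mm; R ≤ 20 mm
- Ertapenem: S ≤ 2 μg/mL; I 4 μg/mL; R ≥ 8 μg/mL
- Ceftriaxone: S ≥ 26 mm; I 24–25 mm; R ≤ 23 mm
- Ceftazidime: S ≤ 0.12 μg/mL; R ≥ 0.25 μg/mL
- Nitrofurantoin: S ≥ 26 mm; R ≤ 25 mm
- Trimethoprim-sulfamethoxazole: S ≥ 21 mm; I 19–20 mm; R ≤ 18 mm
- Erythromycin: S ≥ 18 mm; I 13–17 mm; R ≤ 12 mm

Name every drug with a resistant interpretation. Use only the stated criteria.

Trimethoprim-sulfamethoxazole (15 mm) ≤ 18 mm → R
Nitrofurantoin (25 mm) ≤ 25 mm → R
Ceftazidime 0.12 μg/mL: ≤ 0.12 μg/mL — S
Ceftriaxone: 31 mm is ≥ 26 mm — Susceptible
Erythromycin: 16 mm is in 13–17 mm — I
Linezolid (23 mm) in 21–24 mm — Intermediate
Ertapenem 0.12 μg/mL: ≤ 2 μg/mL — S

trimethoprim-sulfamethoxazole, nitrofurantoin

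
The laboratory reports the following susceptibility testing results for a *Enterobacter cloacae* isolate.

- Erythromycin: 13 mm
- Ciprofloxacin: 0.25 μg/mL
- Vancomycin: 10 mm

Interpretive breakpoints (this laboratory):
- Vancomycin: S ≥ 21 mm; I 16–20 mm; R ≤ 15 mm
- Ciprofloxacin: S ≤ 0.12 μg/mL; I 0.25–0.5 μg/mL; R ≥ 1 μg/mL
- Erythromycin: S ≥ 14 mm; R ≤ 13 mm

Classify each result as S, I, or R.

Erythromycin 13 mm: ≤ 13 mm → R
Ciprofloxacin: 0.25 μg/mL is in 0.25–0.5 μg/mL — I
Vancomycin 10 mm: ≤ 15 mm — resistant

R, I, R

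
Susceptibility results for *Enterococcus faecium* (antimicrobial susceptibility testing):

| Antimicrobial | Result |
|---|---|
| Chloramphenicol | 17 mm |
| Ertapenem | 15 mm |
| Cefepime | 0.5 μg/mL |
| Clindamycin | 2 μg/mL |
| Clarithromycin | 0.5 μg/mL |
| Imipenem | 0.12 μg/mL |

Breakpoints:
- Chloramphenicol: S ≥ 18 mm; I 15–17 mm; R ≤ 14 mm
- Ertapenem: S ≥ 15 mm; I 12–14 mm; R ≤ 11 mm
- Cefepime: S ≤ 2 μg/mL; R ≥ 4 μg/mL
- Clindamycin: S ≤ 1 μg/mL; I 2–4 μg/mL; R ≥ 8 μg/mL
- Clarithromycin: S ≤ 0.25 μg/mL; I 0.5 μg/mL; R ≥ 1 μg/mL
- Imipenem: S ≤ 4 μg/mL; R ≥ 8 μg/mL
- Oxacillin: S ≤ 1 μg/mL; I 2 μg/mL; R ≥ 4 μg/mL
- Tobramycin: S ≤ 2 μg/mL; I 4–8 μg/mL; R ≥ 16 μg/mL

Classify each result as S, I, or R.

Chloramphenicol (17 mm) in 15–17 mm ⇒ I
Ertapenem (15 mm) ≥ 15 mm — susceptible
Cefepime (0.5 μg/mL) ≤ 2 μg/mL → susceptible
Clindamycin: 2 μg/mL is in 2–4 μg/mL — I
Clarithromycin: 0.5 μg/mL is = 0.5 μg/mL — intermediate
Imipenem: 0.12 μg/mL is ≤ 4 μg/mL → Susceptible

I, S, S, I, I, S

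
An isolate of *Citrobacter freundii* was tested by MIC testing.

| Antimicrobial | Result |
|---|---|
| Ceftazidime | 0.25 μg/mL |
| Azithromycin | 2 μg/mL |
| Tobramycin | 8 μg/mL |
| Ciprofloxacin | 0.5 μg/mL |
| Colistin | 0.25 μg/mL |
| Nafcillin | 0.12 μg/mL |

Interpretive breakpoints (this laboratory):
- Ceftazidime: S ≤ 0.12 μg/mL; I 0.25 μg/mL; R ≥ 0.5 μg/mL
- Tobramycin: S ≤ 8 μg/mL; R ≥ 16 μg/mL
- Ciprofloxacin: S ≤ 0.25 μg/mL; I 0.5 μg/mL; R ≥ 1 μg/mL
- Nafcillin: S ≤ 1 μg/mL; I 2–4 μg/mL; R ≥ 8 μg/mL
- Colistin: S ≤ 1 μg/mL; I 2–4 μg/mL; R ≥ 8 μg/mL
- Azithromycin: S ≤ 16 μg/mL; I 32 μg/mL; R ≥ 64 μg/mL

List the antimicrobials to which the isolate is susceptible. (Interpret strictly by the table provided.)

azithromycin, tobramycin, colistin, nafcillin

Ceftazidime: 0.25 μg/mL is = 0.25 μg/mL → intermediate
Azithromycin 2 μg/mL: ≤ 16 μg/mL — susceptible
Tobramycin (8 μg/mL) ≤ 8 μg/mL — susceptible
Ciprofloxacin 0.5 μg/mL: = 0.5 μg/mL ⇒ I
Colistin (0.25 μg/mL) ≤ 1 μg/mL — susceptible
Nafcillin 0.12 μg/mL: ≤ 1 μg/mL → susceptible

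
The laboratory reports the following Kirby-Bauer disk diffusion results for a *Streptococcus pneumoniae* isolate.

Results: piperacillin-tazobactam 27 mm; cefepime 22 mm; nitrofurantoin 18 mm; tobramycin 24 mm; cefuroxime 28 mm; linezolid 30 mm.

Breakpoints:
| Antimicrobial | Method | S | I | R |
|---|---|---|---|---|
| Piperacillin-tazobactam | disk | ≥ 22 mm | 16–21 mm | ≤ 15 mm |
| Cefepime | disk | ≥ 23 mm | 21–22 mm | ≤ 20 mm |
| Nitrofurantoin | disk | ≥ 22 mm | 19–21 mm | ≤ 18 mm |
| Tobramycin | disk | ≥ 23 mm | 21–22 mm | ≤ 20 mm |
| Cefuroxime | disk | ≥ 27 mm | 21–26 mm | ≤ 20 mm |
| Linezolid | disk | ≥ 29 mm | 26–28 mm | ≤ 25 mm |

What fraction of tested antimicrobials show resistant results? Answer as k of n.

Piperacillin-tazobactam 27 mm: ≥ 22 mm ⇒ S
Cefepime (22 mm) in 21–22 mm ⇒ I
Nitrofurantoin: 18 mm is ≤ 18 mm — resistant
Tobramycin (24 mm) ≥ 23 mm → S
Cefuroxime 28 mm: ≥ 27 mm — Susceptible
Linezolid: 30 mm is ≥ 29 mm → S
Resistant: 1/6

1 of 6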